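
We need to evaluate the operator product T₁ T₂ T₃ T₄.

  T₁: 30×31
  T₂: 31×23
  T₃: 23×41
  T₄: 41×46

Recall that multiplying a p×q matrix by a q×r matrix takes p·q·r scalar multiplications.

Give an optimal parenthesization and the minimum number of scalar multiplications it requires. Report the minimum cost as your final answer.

Adjacent pairs: T₁T₂ = 30·31·23 = 21390; T₂T₃ = 31·23·41 = 29233; T₃T₄ = 23·41·46 = 43378.
Length 3: T₁..T₃: k=1: 0+29233+30·31·41=67363; k=2: 21390+0+30·23·41=49680 → min 49680 | T₂..T₄: k=2: 0+43378+31·23·46=76176; k=3: 29233+0+31·41·46=87699 → min 76176.
Length 4: T₁..T₄: k=1: 0+76176+30·31·46=118956; k=2: 21390+43378+30·23·46=96508; k=3: 49680+0+30·41·46=106260 → min 96508.
Optimal parenthesization: ((T₁ T₂) (T₃ T₄)) with cost 96508.

96508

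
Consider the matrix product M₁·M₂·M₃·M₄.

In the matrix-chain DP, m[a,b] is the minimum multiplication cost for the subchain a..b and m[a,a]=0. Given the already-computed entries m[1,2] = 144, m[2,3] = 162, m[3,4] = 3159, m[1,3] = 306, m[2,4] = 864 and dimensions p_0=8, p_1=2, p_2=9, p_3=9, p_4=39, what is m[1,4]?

m[1,4] = min over k∈[1,3] of m[1,k]+m[k+1,4]+p_{0}·p_k·p_{4}.
k=1: 0 + 864 + 8·2·39 = 1488; k=2: 144 + 3159 + 8·9·39 = 6111; k=3: 306 + 0 + 8·9·39 = 3114.
Minimum: 1488 at k=1.

1488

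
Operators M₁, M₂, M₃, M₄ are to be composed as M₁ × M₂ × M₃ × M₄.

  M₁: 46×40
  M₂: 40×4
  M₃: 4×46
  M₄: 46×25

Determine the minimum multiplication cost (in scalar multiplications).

16560

Adjacent pairs: M₁M₂ = 46·40·4 = 7360; M₂M₃ = 40·4·46 = 7360; M₃M₄ = 4·46·25 = 4600.
Length 3: M₁..M₃: k=1: 0+7360+46·40·46=92000; k=2: 7360+0+46·4·46=15824 → min 15824 | M₂..M₄: k=2: 0+4600+40·4·25=8600; k=3: 7360+0+40·46·25=53360 → min 8600.
Length 4: M₁..M₄: k=1: 0+8600+46·40·25=54600; k=2: 7360+4600+46·4·25=16560; k=3: 15824+0+46·46·25=68724 → min 16560.
Optimal order: ((M₁ × M₂) × (M₃ × M₄)) with cost 16560.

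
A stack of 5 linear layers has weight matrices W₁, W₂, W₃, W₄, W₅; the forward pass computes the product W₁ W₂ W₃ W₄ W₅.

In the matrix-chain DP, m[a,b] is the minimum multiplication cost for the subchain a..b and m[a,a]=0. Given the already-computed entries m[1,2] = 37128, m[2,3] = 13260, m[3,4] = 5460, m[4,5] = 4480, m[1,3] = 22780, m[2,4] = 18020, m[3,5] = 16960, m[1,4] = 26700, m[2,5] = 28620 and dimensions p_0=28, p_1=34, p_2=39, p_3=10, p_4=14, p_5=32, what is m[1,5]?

36220

m[1,5] = min over k∈[1,4] of m[1,k]+m[k+1,5]+p_{0}·p_k·p_{5}.
k=1: 0 + 28620 + 28·34·32 = 59084; k=2: 37128 + 16960 + 28·39·32 = 89032; k=3: 22780 + 4480 + 28·10·32 = 36220; k=4: 26700 + 0 + 28·14·32 = 39244.
Minimum: 36220 at k=3.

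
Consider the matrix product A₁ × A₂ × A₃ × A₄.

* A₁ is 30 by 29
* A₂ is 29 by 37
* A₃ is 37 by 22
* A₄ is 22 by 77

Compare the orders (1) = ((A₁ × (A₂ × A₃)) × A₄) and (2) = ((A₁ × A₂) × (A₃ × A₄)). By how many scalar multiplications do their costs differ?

86772

Order (1) = ((A₁ × (A₂ × A₃)) × A₄): (A₂ × A₃): 29×37 by 37×22 → 29×22, cost 29·37·22 = 23606; (A₁ × (A₂ × A₃)): 30×29 by 29×22 → 30×22, cost 30·29·22 = 19140; cumulative 42746; ((A₁ × (A₂ × A₃)) × A₄): 30×22 by 22×77 → 30×77, cost 30·22·77 = 50820; cumulative 93566. Total 93566.
Order (2) = ((A₁ × A₂) × (A₃ × A₄)): (A₁ × A₂): 30×29 by 29×37 → 30×37, cost 30·29·37 = 32190; (A₃ × A₄): 37×22 by 22×77 → 37×77, cost 37·22·77 = 62678; ((A₁ × A₂) × (A₃ × A₄)): 30×37 by 37×77 → 30×77, cost 30·37·77 = 85470; cumulative 180338. Total 180338.
Difference: |93566 − 180338| = 86772.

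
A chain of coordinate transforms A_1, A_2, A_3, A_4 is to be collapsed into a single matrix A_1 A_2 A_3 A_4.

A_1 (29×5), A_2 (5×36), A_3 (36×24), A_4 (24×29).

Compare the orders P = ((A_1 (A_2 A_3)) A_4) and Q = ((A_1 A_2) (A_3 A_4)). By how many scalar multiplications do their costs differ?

Order P = ((A_1 (A_2 A_3)) A_4): (A_2 A_3): 5×36 by 36×24 → 5×24, cost 5·36·24 = 4320; (A_1 (A_2 A_3)): 29×5 by 5×24 → 29×24, cost 29·5·24 = 3480; cumulative 7800; ((A_1 (A_2 A_3)) A_4): 29×24 by 24×29 → 29×29, cost 29·24·29 = 20184; cumulative 27984. Total 27984.
Order Q = ((A_1 A_2) (A_3 A_4)): (A_1 A_2): 29×5 by 5×36 → 29×36, cost 29·5·36 = 5220; (A_3 A_4): 36×24 by 24×29 → 36×29, cost 36·24·29 = 25056; ((A_1 A_2) (A_3 A_4)): 29×36 by 36×29 → 29×29, cost 29·36·29 = 30276; cumulative 60552. Total 60552.
Difference: |27984 − 60552| = 32568.

32568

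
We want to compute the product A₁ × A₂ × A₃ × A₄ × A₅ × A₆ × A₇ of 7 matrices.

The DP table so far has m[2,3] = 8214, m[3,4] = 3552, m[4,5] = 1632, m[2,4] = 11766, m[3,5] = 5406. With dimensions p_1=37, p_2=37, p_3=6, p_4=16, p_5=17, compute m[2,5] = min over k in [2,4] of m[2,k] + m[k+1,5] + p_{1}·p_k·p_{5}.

13620

m[2,5] = min over k∈[2,4] of m[2,k]+m[k+1,5]+p_{1}·p_k·p_{5}.
k=2: 0 + 5406 + 37·37·17 = 28679; k=3: 8214 + 1632 + 37·6·17 = 13620; k=4: 11766 + 0 + 37·16·17 = 21830.
Minimum: 13620 at k=3.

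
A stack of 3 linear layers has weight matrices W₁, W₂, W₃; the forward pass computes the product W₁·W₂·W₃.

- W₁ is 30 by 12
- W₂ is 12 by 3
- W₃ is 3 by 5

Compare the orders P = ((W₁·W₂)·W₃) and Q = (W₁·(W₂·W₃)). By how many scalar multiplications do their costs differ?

450

Order P = ((W₁·W₂)·W₃): (W₁·W₂): 30×12 by 12×3 → 30×3, cost 30·12·3 = 1080; ((W₁·W₂)·W₃): 30×3 by 3×5 → 30×5, cost 30·3·5 = 450; cumulative 1530. Total 1530.
Order Q = (W₁·(W₂·W₃)): (W₂·W₃): 12×3 by 3×5 → 12×5, cost 12·3·5 = 180; (W₁·(W₂·W₃)): 30×12 by 12×5 → 30×5, cost 30·12·5 = 1800; cumulative 1980. Total 1980.
Difference: |1530 − 1980| = 450.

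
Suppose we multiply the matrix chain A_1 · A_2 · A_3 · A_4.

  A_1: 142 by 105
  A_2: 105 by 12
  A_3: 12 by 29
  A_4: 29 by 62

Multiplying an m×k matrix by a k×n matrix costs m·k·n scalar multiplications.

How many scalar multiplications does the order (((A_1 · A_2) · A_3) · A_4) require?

483652

(A_1 · A_2): 142×105 by 105×12 → 142×12, cost 142·105·12 = 178920
((A_1 · A_2) · A_3): 142×12 by 12×29 → 142×29, cost 142·12·29 = 49416; cumulative 228336
(((A_1 · A_2) · A_3) · A_4): 142×29 by 29×62 → 142×62, cost 142·29·62 = 255316; cumulative 483652
Total: 483652 scalar multiplications.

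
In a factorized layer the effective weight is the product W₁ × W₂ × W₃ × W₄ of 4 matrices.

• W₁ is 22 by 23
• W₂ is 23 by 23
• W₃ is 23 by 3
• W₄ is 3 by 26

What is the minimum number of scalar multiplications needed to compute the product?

Adjacent pairs: W₁W₂ = 22·23·23 = 11638; W₂W₃ = 23·23·3 = 1587; W₃W₄ = 23·3·26 = 1794.
Length 3: W₁..W₃: k=1: 0+1587+22·23·3=3105; k=2: 11638+0+22·23·3=13156 → min 3105 | W₂..W₄: k=2: 0+1794+23·23·26=15548; k=3: 1587+0+23·3·26=3381 → min 3381.
Length 4: W₁..W₄: k=1: 0+3381+22·23·26=16537; k=2: 11638+1794+22·23·26=26588; k=3: 3105+0+22·3·26=4821 → min 4821.
Optimal order: ((W₁ × (W₂ × W₃)) × W₄) with cost 4821.

4821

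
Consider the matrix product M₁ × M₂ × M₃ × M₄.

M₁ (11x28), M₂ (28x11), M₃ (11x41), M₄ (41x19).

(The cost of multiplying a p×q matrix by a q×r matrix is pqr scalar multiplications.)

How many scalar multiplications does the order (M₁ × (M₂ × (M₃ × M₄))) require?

20273

(M₃ × M₄): 11×41 by 41×19 → 11×19, cost 11·41·19 = 8569
(M₂ × (M₃ × M₄)): 28×11 by 11×19 → 28×19, cost 28·11·19 = 5852; cumulative 14421
(M₁ × (M₂ × (M₃ × M₄))): 11×28 by 28×19 → 11×19, cost 11·28·19 = 5852; cumulative 20273
Total: 20273 scalar multiplications.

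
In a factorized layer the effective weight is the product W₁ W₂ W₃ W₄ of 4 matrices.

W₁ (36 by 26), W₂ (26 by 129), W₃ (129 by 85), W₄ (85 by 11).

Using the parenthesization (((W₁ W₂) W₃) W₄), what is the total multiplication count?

549144

(W₁ W₂): 36×26 by 26×129 → 36×129, cost 36·26·129 = 120744
((W₁ W₂) W₃): 36×129 by 129×85 → 36×85, cost 36·129·85 = 394740; cumulative 515484
(((W₁ W₂) W₃) W₄): 36×85 by 85×11 → 36×11, cost 36·85·11 = 33660; cumulative 549144
Total: 549144 scalar multiplications.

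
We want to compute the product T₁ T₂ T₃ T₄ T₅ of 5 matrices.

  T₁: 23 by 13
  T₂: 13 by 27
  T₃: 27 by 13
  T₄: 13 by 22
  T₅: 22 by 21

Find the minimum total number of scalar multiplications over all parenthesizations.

Adjacent pairs: T₁T₂ = 23·13·27 = 8073; T₂T₃ = 13·27·13 = 4563; T₃T₄ = 27·13·22 = 7722; T₄T₅ = 13·22·21 = 6006.
Length 3: T₁..T₃: k=1: 0+4563+23·13·13=8450; k=2: 8073+0+23·27·13=16146 → min 8450 | T₂..T₄: k=2: 0+7722+13·27·22=15444; k=3: 4563+0+13·13·22=8281 → min 8281 | T₃..T₅: k=3: 0+6006+27·13·21=13377; k=4: 7722+0+27·22·21=20196 → min 13377.
Length 4: T₁..T₄: k=1: 0+8281+23·13·22=14859; k=2: 8073+7722+23·27·22=29457; k=3: 8450+0+23·13·22=15028 → min 14859 | T₂..T₅: k=2: 0+13377+13·27·21=20748; k=3: 4563+6006+13·13·21=14118; k=4: 8281+0+13·22·21=14287 → min 14118.
Length 5: T₁..T₅: k=1: 0+14118+23·13·21=20397; k=2: 8073+13377+23·27·21=34491; k=3: 8450+6006+23·13·21=20735; k=4: 14859+0+23·22·21=25485 → min 20397.
Optimal order: (T₁ ((T₂ T₃) (T₄ T₅))) with cost 20397.

20397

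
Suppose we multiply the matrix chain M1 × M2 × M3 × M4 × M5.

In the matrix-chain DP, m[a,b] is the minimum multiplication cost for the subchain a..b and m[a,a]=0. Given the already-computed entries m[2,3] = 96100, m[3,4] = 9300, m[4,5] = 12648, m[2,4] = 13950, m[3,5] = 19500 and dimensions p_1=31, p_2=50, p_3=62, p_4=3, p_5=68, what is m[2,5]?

m[2,5] = min over k∈[2,4] of m[2,k]+m[k+1,5]+p_{1}·p_k·p_{5}.
k=2: 0 + 19500 + 31·50·68 = 124900; k=3: 96100 + 12648 + 31·62·68 = 239444; k=4: 13950 + 0 + 31·3·68 = 20274.
Minimum: 20274 at k=4.

20274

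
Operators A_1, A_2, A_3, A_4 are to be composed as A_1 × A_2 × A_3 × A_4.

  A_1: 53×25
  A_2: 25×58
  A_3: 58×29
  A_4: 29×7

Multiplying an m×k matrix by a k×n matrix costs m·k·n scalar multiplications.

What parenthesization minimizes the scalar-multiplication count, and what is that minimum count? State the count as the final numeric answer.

Adjacent pairs: A_1A_2 = 53·25·58 = 76850; A_2A_3 = 25·58·29 = 42050; A_3A_4 = 58·29·7 = 11774.
Length 3: A_1..A_3: k=1: 0+42050+53·25·29=80475; k=2: 76850+0+53·58·29=165996 → min 80475 | A_2..A_4: k=2: 0+11774+25·58·7=21924; k=3: 42050+0+25·29·7=47125 → min 21924.
Length 4: A_1..A_4: k=1: 0+21924+53·25·7=31199; k=2: 76850+11774+53·58·7=110142; k=3: 80475+0+53·29·7=91234 → min 31199.
Optimal parenthesization: (A_1 × (A_2 × (A_3 × A_4))) with cost 31199.

31199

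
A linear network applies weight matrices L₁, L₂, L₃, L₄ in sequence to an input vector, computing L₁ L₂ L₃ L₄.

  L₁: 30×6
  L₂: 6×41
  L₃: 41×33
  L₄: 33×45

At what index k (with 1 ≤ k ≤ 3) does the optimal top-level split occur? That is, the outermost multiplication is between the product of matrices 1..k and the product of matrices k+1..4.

1

Adjacent pairs: L₁L₂ = 30·6·41 = 7380; L₂L₃ = 6·41·33 = 8118; L₃L₄ = 41·33·45 = 60885.
Length 3: L₁..L₃: k=1: 0+8118+30·6·33=14058; k=2: 7380+0+30·41·33=47970 → min 14058 | L₂..L₄: k=2: 0+60885+6·41·45=71955; k=3: 8118+0+6·33·45=17028 → min 17028.
Top-level splits: k=1: (L₁..L₁)·(L₂..L₄) → 0+17028+30·6·45 = 25128; k=2: (L₁..L₂)·(L₃..L₄) → 7380+60885+30·41·45 = 123615; k=3: (L₁..L₃)·(L₄..L₄) → 14058+0+30·33·45 = 58608.
Best split is after L₁, i.e. k = 1.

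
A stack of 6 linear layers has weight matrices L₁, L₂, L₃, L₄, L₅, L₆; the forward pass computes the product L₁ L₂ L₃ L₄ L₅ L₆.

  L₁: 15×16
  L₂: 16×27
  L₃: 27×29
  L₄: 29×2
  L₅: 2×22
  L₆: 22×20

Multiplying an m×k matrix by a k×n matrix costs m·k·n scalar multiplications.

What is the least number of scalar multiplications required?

Adjacent pairs: L₁L₂ = 15·16·27 = 6480; L₂L₃ = 16·27·29 = 12528; L₃L₄ = 27·29·2 = 1566; L₄L₅ = 29·2·22 = 1276; L₅L₆ = 2·22·20 = 880.
Length 3: L₁..L₃: k=1: 0+12528+15·16·29=19488; k=2: 6480+0+15·27·29=18225 → min 18225 | L₂..L₄: k=2: 0+1566+16·27·2=2430; k=3: 12528+0+16·29·2=13456 → min 2430 | L₃..L₅: k=3: 0+1276+27·29·22=18502; k=4: 1566+0+27·2·22=2754 → min 2754 | L₄..L₆: k=4: 0+880+29·2·20=2040; k=5: 1276+0+29·22·20=14036 → min 2040.
Length 4: L₁..L₄: k=1: 0+2430+15·16·2=2910; k=2: 6480+1566+15·27·2=8856; k=3: 18225+0+15·29·2=19095 → min 2910 | L₂..L₅: k=2: 0+2754+16·27·22=12258; k=3: 12528+1276+16·29·22=24012; k=4: 2430+0+16·2·22=3134 → min 3134 | L₃..L₆: k=3: 0+2040+27·29·20=17700; k=4: 1566+880+27·2·20=3526; k=5: 2754+0+27·22·20=14634 → min 3526.
Length 5: L₁..L₅: k=1: 0+3134+15·16·22=8414; k=2: 6480+2754+15·27·22=18144; k=3: 18225+1276+15·29·22=29071; k=4: 2910+0+15·2·22=3570 → min 3570 | L₂..L₆: k=2: 0+3526+16·27·20=12166; k=3: 12528+2040+16·29·20=23848; k=4: 2430+880+16·2·20=3950; k=5: 3134+0+16·22·20=10174 → min 3950.
Length 6: L₁..L₆: k=1: 0+3950+15·16·20=8750; k=2: 6480+3526+15·27·20=18106; k=3: 18225+2040+15·29·20=28965; k=4: 2910+880+15·2·20=4390; k=5: 3570+0+15·22·20=10170 → min 4390.
Optimal order: ((L₁ (L₂ (L₃ L₄))) (L₅ L₆)) with cost 4390.

4390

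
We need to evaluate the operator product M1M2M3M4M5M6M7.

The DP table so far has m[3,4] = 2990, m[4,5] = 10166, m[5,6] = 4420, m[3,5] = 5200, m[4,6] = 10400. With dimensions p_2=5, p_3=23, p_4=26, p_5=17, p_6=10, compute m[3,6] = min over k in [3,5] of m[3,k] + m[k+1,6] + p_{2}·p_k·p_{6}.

m[3,6] = min over k∈[3,5] of m[3,k]+m[k+1,6]+p_{2}·p_k·p_{6}.
k=3: 0 + 10400 + 5·23·10 = 11550; k=4: 2990 + 4420 + 5·26·10 = 8710; k=5: 5200 + 0 + 5·17·10 = 6050.
Minimum: 6050 at k=5.

6050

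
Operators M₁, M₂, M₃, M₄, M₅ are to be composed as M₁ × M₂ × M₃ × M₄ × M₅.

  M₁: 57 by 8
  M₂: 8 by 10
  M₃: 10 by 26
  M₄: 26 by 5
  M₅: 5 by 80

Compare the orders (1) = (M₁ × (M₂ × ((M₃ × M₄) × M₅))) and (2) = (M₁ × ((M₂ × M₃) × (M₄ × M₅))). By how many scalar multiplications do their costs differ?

Order (1) = (M₁ × (M₂ × ((M₃ × M₄) × M₅))): (M₃ × M₄): 10×26 by 26×5 → 10×5, cost 10·26·5 = 1300; ((M₃ × M₄) × M₅): 10×5 by 5×80 → 10×80, cost 10·5·80 = 4000; cumulative 5300; (M₂ × ((M₃ × M₄) × M₅)): 8×10 by 10×80 → 8×80, cost 8·10·80 = 6400; cumulative 11700; (M₁ × (M₂ × ((M₃ × M₄) × M₅))): 57×8 by 8×80 → 57×80, cost 57·8·80 = 36480; cumulative 48180. Total 48180.
Order (2) = (M₁ × ((M₂ × M₃) × (M₄ × M₅))): (M₂ × M₃): 8×10 by 10×26 → 8×26, cost 8·10·26 = 2080; (M₄ × M₅): 26×5 by 5×80 → 26×80, cost 26·5·80 = 10400; ((M₂ × M₃) × (M₄ × M₅)): 8×26 by 26×80 → 8×80, cost 8·26·80 = 16640; cumulative 29120; (M₁ × ((M₂ × M₃) × (M₄ × M₅))): 57×8 by 8×80 → 57×80, cost 57·8·80 = 36480; cumulative 65600. Total 65600.
Difference: |48180 − 65600| = 17420.

17420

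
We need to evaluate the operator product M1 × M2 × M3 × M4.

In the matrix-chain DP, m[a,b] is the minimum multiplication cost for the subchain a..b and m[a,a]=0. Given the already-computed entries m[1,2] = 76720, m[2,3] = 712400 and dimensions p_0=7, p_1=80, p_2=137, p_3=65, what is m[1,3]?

m[1,3] = min over k∈[1,2] of m[1,k]+m[k+1,3]+p_{0}·p_k·p_{3}.
k=1: 0 + 712400 + 7·80·65 = 748800; k=2: 76720 + 0 + 7·137·65 = 139055.
Minimum: 139055 at k=2.

139055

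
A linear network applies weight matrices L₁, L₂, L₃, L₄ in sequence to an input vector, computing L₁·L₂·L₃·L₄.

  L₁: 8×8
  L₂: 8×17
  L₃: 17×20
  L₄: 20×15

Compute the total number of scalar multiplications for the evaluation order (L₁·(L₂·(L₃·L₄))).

(L₃·L₄): 17×20 by 20×15 → 17×15, cost 17·20·15 = 5100
(L₂·(L₃·L₄)): 8×17 by 17×15 → 8×15, cost 8·17·15 = 2040; cumulative 7140
(L₁·(L₂·(L₃·L₄))): 8×8 by 8×15 → 8×15, cost 8·8·15 = 960; cumulative 8100
Total: 8100 scalar multiplications.

8100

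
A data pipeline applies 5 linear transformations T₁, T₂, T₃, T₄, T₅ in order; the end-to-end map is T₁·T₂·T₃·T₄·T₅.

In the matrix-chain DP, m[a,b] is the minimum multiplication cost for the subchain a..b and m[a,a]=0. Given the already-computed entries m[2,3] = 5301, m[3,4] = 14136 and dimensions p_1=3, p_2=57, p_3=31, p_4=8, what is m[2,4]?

m[2,4] = min over k∈[2,3] of m[2,k]+m[k+1,4]+p_{1}·p_k·p_{4}.
k=2: 0 + 14136 + 3·57·8 = 15504; k=3: 5301 + 0 + 3·31·8 = 6045.
Minimum: 6045 at k=3.

6045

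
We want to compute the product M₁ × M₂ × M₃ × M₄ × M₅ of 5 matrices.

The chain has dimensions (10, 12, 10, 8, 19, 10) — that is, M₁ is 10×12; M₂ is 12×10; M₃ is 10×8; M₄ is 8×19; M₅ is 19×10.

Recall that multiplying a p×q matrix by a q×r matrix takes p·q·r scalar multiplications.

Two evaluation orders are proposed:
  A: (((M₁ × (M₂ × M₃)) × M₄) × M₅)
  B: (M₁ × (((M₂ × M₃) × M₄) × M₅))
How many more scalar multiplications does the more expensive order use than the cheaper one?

Order A = (((M₁ × (M₂ × M₃)) × M₄) × M₅): (M₂ × M₃): 12×10 by 10×8 → 12×8, cost 12·10·8 = 960; (M₁ × (M₂ × M₃)): 10×12 by 12×8 → 10×8, cost 10·12·8 = 960; cumulative 1920; ((M₁ × (M₂ × M₃)) × M₄): 10×8 by 8×19 → 10×19, cost 10·8·19 = 1520; cumulative 3440; (((M₁ × (M₂ × M₃)) × M₄) × M₅): 10×19 by 19×10 → 10×10, cost 10·19·10 = 1900; cumulative 5340. Total 5340.
Order B = (M₁ × (((M₂ × M₃) × M₄) × M₅)): (M₂ × M₃): 12×10 by 10×8 → 12×8, cost 12·10·8 = 960; ((M₂ × M₃) × M₄): 12×8 by 8×19 → 12×19, cost 12·8·19 = 1824; cumulative 2784; (((M₂ × M₃) × M₄) × M₅): 12×19 by 19×10 → 12×10, cost 12·19·10 = 2280; cumulative 5064; (M₁ × (((M₂ × M₃) × M₄) × M₅)): 10×12 by 12×10 → 10×10, cost 10·12·10 = 1200; cumulative 6264. Total 6264.
Difference: |5340 − 6264| = 924.

924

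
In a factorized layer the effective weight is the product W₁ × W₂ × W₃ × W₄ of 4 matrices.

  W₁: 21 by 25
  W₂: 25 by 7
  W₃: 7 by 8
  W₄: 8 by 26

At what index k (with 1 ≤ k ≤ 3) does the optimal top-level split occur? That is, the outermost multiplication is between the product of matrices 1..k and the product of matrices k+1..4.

Adjacent pairs: W₁W₂ = 21·25·7 = 3675; W₂W₃ = 25·7·8 = 1400; W₃W₄ = 7·8·26 = 1456.
Length 3: W₁..W₃: k=1: 0+1400+21·25·8=5600; k=2: 3675+0+21·7·8=4851 → min 4851 | W₂..W₄: k=2: 0+1456+25·7·26=6006; k=3: 1400+0+25·8·26=6600 → min 6006.
Top-level splits: k=1: (W₁..W₁)·(W₂..W₄) → 0+6006+21·25·26 = 19656; k=2: (W₁..W₂)·(W₃..W₄) → 3675+1456+21·7·26 = 8953; k=3: (W₁..W₃)·(W₄..W₄) → 4851+0+21·8·26 = 9219.
Best split is after W₂, i.e. k = 2.

2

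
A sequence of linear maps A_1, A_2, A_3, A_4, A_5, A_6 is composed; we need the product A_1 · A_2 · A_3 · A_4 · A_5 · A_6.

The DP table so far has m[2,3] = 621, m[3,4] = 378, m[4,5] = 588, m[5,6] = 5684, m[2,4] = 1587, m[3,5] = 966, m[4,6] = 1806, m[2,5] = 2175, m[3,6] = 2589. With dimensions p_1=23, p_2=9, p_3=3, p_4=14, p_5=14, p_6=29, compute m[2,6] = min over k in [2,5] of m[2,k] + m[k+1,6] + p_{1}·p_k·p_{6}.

4428

m[2,6] = min over k∈[2,5] of m[2,k]+m[k+1,6]+p_{1}·p_k·p_{6}.
k=2: 0 + 2589 + 23·9·29 = 8592; k=3: 621 + 1806 + 23·3·29 = 4428; k=4: 1587 + 5684 + 23·14·29 = 16609; k=5: 2175 + 0 + 23·14·29 = 11513.
Minimum: 4428 at k=3.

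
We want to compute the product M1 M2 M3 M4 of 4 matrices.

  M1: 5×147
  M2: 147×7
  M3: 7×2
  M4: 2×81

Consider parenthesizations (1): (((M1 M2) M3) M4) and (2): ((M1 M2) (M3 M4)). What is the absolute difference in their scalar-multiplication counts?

Order (1) = (((M1 M2) M3) M4): (M1 M2): 5×147 by 147×7 → 5×7, cost 5·147·7 = 5145; ((M1 M2) M3): 5×7 by 7×2 → 5×2, cost 5·7·2 = 70; cumulative 5215; (((M1 M2) M3) M4): 5×2 by 2×81 → 5×81, cost 5·2·81 = 810; cumulative 6025. Total 6025.
Order (2) = ((M1 M2) (M3 M4)): (M1 M2): 5×147 by 147×7 → 5×7, cost 5·147·7 = 5145; (M3 M4): 7×2 by 2×81 → 7×81, cost 7·2·81 = 1134; ((M1 M2) (M3 M4)): 5×7 by 7×81 → 5×81, cost 5·7·81 = 2835; cumulative 9114. Total 9114.
Difference: |6025 − 9114| = 3089.

3089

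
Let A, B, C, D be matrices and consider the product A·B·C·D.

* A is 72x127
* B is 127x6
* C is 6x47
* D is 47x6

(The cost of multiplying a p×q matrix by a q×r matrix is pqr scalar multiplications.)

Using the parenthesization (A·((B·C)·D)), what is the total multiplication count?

126492

(B·C): 127×6 by 6×47 → 127×47, cost 127·6·47 = 35814
((B·C)·D): 127×47 by 47×6 → 127×6, cost 127·47·6 = 35814; cumulative 71628
(A·((B·C)·D)): 72×127 by 127×6 → 72×6, cost 72·127·6 = 54864; cumulative 126492
Total: 126492 scalar multiplications.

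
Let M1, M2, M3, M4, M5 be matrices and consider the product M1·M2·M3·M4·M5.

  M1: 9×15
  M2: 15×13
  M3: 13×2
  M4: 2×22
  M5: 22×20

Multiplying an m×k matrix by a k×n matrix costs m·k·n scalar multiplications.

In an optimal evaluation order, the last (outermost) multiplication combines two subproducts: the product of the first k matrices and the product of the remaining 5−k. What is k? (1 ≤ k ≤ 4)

Adjacent pairs: M1M2 = 9·15·13 = 1755; M2M3 = 15·13·2 = 390; M3M4 = 13·2·22 = 572; M4M5 = 2·22·20 = 880.
Length 3: M1..M3: k=1: 0+390+9·15·2=660; k=2: 1755+0+9·13·2=1989 → min 660 | M2..M4: k=2: 0+572+15·13·22=4862; k=3: 390+0+15·2·22=1050 → min 1050 | M3..M5: k=3: 0+880+13·2·20=1400; k=4: 572+0+13·22·20=6292 → min 1400.
Length 4: M1..M4: k=1: 0+1050+9·15·22=4020; k=2: 1755+572+9·13·22=4901; k=3: 660+0+9·2·22=1056 → min 1056 | M2..M5: k=2: 0+1400+15·13·20=5300; k=3: 390+880+15·2·20=1870; k=4: 1050+0+15·22·20=7650 → min 1870.
Top-level splits: k=1: (M1..M1)·(M2..M5) → 0+1870+9·15·20 = 4570; k=2: (M1..M2)·(M3..M5) → 1755+1400+9·13·20 = 5495; k=3: (M1..M3)·(M4..M5) → 660+880+9·2·20 = 1900; k=4: (M1..M4)·(M5..M5) → 1056+0+9·22·20 = 5016.
Best split is after M3, i.e. k = 3.

3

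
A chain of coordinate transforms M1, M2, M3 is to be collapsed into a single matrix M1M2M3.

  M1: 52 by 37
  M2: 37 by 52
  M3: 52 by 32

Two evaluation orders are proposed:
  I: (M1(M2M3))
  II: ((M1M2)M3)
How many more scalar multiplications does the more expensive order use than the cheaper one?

Order I = (M1(M2M3)): (M2M3): 37×52 by 52×32 → 37×32, cost 37·52·32 = 61568; (M1(M2M3)): 52×37 by 37×32 → 52×32, cost 52·37·32 = 61568; cumulative 123136. Total 123136.
Order II = ((M1M2)M3): (M1M2): 52×37 by 37×52 → 52×52, cost 52·37·52 = 100048; ((M1M2)M3): 52×52 by 52×32 → 52×32, cost 52·52·32 = 86528; cumulative 186576. Total 186576.
Difference: |123136 − 186576| = 63440.

63440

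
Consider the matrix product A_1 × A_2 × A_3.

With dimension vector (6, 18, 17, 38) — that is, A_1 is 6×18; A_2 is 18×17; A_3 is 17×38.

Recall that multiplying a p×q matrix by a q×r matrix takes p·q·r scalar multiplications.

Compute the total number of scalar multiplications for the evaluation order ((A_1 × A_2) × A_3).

(A_1 × A_2): 6×18 by 18×17 → 6×17, cost 6·18·17 = 1836
((A_1 × A_2) × A_3): 6×17 by 17×38 → 6×38, cost 6·17·38 = 3876; cumulative 5712
Total: 5712 scalar multiplications.

5712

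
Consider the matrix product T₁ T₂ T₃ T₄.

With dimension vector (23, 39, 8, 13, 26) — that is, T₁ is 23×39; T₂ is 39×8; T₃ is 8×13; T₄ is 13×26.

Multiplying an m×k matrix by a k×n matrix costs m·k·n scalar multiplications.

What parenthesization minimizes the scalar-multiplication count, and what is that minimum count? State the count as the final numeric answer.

Adjacent pairs: T₁T₂ = 23·39·8 = 7176; T₂T₃ = 39·8·13 = 4056; T₃T₄ = 8·13·26 = 2704.
Length 3: T₁..T₃: k=1: 0+4056+23·39·13=15717; k=2: 7176+0+23·8·13=9568 → min 9568 | T₂..T₄: k=2: 0+2704+39·8·26=10816; k=3: 4056+0+39·13·26=17238 → min 10816.
Length 4: T₁..T₄: k=1: 0+10816+23·39·26=34138; k=2: 7176+2704+23·8·26=14664; k=3: 9568+0+23·13·26=17342 → min 14664.
Optimal parenthesization: ((T₁ T₂) (T₃ T₄)) with cost 14664.

14664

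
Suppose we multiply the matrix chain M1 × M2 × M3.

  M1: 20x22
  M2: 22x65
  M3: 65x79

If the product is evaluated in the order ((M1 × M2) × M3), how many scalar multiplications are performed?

(M1 × M2): 20×22 by 22×65 → 20×65, cost 20·22·65 = 28600
((M1 × M2) × M3): 20×65 by 65×79 → 20×79, cost 20·65·79 = 102700; cumulative 131300
Total: 131300 scalar multiplications.

131300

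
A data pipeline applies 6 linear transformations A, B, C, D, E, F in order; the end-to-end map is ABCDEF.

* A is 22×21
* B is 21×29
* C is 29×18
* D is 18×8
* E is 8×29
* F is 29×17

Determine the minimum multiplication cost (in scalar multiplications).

19680

Adjacent pairs: AB = 22·21·29 = 13398; BC = 21·29·18 = 10962; CD = 29·18·8 = 4176; DE = 18·8·29 = 4176; EF = 8·29·17 = 3944.
Length 3: A..C: k=1: 0+10962+22·21·18=19278; k=2: 13398+0+22·29·18=24882 → min 19278 | B..D: k=2: 0+4176+21·29·8=9048; k=3: 10962+0+21·18·8=13986 → min 9048 | C..E: k=3: 0+4176+29·18·29=19314; k=4: 4176+0+29·8·29=10904 → min 10904 | D..F: k=4: 0+3944+18·8·17=6392; k=5: 4176+0+18·29·17=13050 → min 6392.
Length 4: A..D: k=1: 0+9048+22·21·8=12744; k=2: 13398+4176+22·29·8=22678; k=3: 19278+0+22·18·8=22446 → min 12744 | B..E: k=2: 0+10904+21·29·29=28565; k=3: 10962+4176+21·18·29=26100; k=4: 9048+0+21·8·29=13920 → min 13920 | C..F: k=3: 0+6392+29·18·17=15266; k=4: 4176+3944+29·8·17=12064; k=5: 10904+0+29·29·17=25201 → min 12064.
Length 5: A..E: k=1: 0+13920+22·21·29=27318; k=2: 13398+10904+22·29·29=42804; k=3: 19278+4176+22·18·29=34938; k=4: 12744+0+22·8·29=17848 → min 17848 | B..F: k=2: 0+12064+21·29·17=22417; k=3: 10962+6392+21·18·17=23780; k=4: 9048+3944+21·8·17=15848; k=5: 13920+0+21·29·17=24273 → min 15848.
Length 6: A..F: k=1: 0+15848+22·21·17=23702; k=2: 13398+12064+22·29·17=36308; k=3: 19278+6392+22·18·17=32402; k=4: 12744+3944+22·8·17=19680; k=5: 17848+0+22·29·17=28694 → min 19680.
Optimal order: ((A(B(CD)))(EF)) with cost 19680.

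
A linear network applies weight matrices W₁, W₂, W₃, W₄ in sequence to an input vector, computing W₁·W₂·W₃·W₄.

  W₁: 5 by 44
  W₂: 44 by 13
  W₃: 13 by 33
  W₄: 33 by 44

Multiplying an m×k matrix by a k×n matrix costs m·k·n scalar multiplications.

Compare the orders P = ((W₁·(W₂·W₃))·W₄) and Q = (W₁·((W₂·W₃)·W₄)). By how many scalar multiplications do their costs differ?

Order P = ((W₁·(W₂·W₃))·W₄): (W₂·W₃): 44×13 by 13×33 → 44×33, cost 44·13·33 = 18876; (W₁·(W₂·W₃)): 5×44 by 44×33 → 5×33, cost 5·44·33 = 7260; cumulative 26136; ((W₁·(W₂·W₃))·W₄): 5×33 by 33×44 → 5×44, cost 5·33·44 = 7260; cumulative 33396. Total 33396.
Order Q = (W₁·((W₂·W₃)·W₄)): (W₂·W₃): 44×13 by 13×33 → 44×33, cost 44·13·33 = 18876; ((W₂·W₃)·W₄): 44×33 by 33×44 → 44×44, cost 44·33·44 = 63888; cumulative 82764; (W₁·((W₂·W₃)·W₄)): 5×44 by 44×44 → 5×44, cost 5·44·44 = 9680; cumulative 92444. Total 92444.
Difference: |33396 − 92444| = 59048.

59048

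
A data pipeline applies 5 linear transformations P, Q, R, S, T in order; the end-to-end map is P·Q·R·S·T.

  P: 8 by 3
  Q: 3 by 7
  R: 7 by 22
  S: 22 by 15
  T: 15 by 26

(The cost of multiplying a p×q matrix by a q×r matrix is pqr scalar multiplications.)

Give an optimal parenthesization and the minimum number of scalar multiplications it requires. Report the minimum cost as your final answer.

3246

Adjacent pairs: PQ = 8·3·7 = 168; QR = 3·7·22 = 462; RS = 7·22·15 = 2310; ST = 22·15·26 = 8580.
Length 3: P..R: k=1: 0+462+8·3·22=990; k=2: 168+0+8·7·22=1400 → min 990 | Q..S: k=2: 0+2310+3·7·15=2625; k=3: 462+0+3·22·15=1452 → min 1452 | R..T: k=3: 0+8580+7·22·26=12584; k=4: 2310+0+7·15·26=5040 → min 5040.
Length 4: P..S: k=1: 0+1452+8·3·15=1812; k=2: 168+2310+8·7·15=3318; k=3: 990+0+8·22·15=3630 → min 1812 | Q..T: k=2: 0+5040+3·7·26=5586; k=3: 462+8580+3·22·26=10758; k=4: 1452+0+3·15·26=2622 → min 2622.
Length 5: P..T: k=1: 0+2622+8·3·26=3246; k=2: 168+5040+8·7·26=6664; k=3: 990+8580+8·22·26=14146; k=4: 1812+0+8·15·26=4932 → min 3246.
Optimal parenthesization: (P·(((Q·R)·S)·T)) with cost 3246.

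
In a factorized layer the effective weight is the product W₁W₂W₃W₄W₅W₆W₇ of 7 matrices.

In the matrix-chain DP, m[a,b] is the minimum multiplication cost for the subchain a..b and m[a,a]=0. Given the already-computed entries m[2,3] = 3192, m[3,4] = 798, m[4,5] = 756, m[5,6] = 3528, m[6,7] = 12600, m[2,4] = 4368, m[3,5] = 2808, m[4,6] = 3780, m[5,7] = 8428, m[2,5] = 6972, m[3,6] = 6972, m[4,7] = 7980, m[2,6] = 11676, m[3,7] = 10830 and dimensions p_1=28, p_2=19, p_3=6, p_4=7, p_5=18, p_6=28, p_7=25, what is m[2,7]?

15372

m[2,7] = min over k∈[2,6] of m[2,k]+m[k+1,7]+p_{1}·p_k·p_{7}.
k=2: 0 + 10830 + 28·19·25 = 24130; k=3: 3192 + 7980 + 28·6·25 = 15372; k=4: 4368 + 8428 + 28·7·25 = 17696; k=5: 6972 + 12600 + 28·18·25 = 32172; k=6: 11676 + 0 + 28·28·25 = 31276.
Minimum: 15372 at k=3.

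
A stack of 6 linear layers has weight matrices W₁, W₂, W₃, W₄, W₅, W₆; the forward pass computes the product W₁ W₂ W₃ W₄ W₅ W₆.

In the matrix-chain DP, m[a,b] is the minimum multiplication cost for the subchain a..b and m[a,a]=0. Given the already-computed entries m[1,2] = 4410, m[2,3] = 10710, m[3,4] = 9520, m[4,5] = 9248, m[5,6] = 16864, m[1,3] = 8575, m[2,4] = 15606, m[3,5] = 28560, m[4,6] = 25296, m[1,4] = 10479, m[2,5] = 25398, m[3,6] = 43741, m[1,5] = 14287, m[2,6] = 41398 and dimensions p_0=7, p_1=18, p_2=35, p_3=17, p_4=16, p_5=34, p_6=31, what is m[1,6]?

21665

m[1,6] = min over k∈[1,5] of m[1,k]+m[k+1,6]+p_{0}·p_k·p_{6}.
k=1: 0 + 41398 + 7·18·31 = 45304; k=2: 4410 + 43741 + 7·35·31 = 55746; k=3: 8575 + 25296 + 7·17·31 = 37560; k=4: 10479 + 16864 + 7·16·31 = 30815; k=5: 14287 + 0 + 7·34·31 = 21665.
Minimum: 21665 at k=5.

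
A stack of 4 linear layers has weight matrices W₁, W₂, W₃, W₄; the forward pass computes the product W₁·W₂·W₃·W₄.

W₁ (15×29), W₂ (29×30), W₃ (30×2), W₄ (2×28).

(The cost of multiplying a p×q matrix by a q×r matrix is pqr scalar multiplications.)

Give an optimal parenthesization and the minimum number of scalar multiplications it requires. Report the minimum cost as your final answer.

3450

Adjacent pairs: W₁W₂ = 15·29·30 = 13050; W₂W₃ = 29·30·2 = 1740; W₃W₄ = 30·2·28 = 1680.
Length 3: W₁..W₃: k=1: 0+1740+15·29·2=2610; k=2: 13050+0+15·30·2=13950 → min 2610 | W₂..W₄: k=2: 0+1680+29·30·28=26040; k=3: 1740+0+29·2·28=3364 → min 3364.
Length 4: W₁..W₄: k=1: 0+3364+15·29·28=15544; k=2: 13050+1680+15·30·28=27330; k=3: 2610+0+15·2·28=3450 → min 3450.
Optimal parenthesization: ((W₁·(W₂·W₃))·W₄) with cost 3450.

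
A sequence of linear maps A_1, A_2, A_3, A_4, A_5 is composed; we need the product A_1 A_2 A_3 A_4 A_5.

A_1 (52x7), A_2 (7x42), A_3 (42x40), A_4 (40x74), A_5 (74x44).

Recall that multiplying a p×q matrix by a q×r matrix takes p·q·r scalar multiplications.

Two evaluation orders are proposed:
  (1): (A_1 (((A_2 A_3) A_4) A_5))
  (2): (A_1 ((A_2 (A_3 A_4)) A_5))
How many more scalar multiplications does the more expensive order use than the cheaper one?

Order (1) = (A_1 (((A_2 A_3) A_4) A_5)): (A_2 A_3): 7×42 by 42×40 → 7×40, cost 7·42·40 = 11760; ((A_2 A_3) A_4): 7×40 by 40×74 → 7×74, cost 7·40·74 = 20720; cumulative 32480; (((A_2 A_3) A_4) A_5): 7×74 by 74×44 → 7×44, cost 7·74·44 = 22792; cumulative 55272; (A_1 (((A_2 A_3) A_4) A_5)): 52×7 by 7×44 → 52×44, cost 52·7·44 = 16016; cumulative 71288. Total 71288.
Order (2) = (A_1 ((A_2 (A_3 A_4)) A_5)): (A_3 A_4): 42×40 by 40×74 → 42×74, cost 42·40·74 = 124320; (A_2 (A_3 A_4)): 7×42 by 42×74 → 7×74, cost 7·42·74 = 21756; cumulative 146076; ((A_2 (A_3 A_4)) A_5): 7×74 by 74×44 → 7×44, cost 7·74·44 = 22792; cumulative 168868; (A_1 ((A_2 (A_3 A_4)) A_5)): 52×7 by 7×44 → 52×44, cost 52·7·44 = 16016; cumulative 184884. Total 184884.
Difference: |71288 − 184884| = 113596.

113596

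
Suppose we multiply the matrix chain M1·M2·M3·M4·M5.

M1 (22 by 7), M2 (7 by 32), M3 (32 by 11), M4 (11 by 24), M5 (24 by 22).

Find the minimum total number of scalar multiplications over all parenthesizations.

Adjacent pairs: M1M2 = 22·7·32 = 4928; M2M3 = 7·32·11 = 2464; M3M4 = 32·11·24 = 8448; M4M5 = 11·24·22 = 5808.
Length 3: M1..M3: k=1: 0+2464+22·7·11=4158; k=2: 4928+0+22·32·11=12672 → min 4158 | M2..M4: k=2: 0+8448+7·32·24=13824; k=3: 2464+0+7·11·24=4312 → min 4312 | M3..M5: k=3: 0+5808+32·11·22=13552; k=4: 8448+0+32·24·22=25344 → min 13552.
Length 4: M1..M4: k=1: 0+4312+22·7·24=8008; k=2: 4928+8448+22·32·24=30272; k=3: 4158+0+22·11·24=9966 → min 8008 | M2..M5: k=2: 0+13552+7·32·22=18480; k=3: 2464+5808+7·11·22=9966; k=4: 4312+0+7·24·22=8008 → min 8008.
Length 5: M1..M5: k=1: 0+8008+22·7·22=11396; k=2: 4928+13552+22·32·22=33968; k=3: 4158+5808+22·11·22=15290; k=4: 8008+0+22·24·22=19624 → min 11396.
Optimal order: (M1·(((M2·M3)·M4)·M5)) with cost 11396.

11396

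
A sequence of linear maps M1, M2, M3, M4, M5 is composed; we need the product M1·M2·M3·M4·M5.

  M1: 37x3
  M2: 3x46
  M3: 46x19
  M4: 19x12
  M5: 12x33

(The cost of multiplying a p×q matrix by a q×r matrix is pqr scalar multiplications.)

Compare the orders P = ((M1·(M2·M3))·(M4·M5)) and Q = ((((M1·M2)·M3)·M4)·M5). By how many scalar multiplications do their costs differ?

25078

Order P = ((M1·(M2·M3))·(M4·M5)): (M2·M3): 3×46 by 46×19 → 3×19, cost 3·46·19 = 2622; (M1·(M2·M3)): 37×3 by 3×19 → 37×19, cost 37·3·19 = 2109; cumulative 4731; (M4·M5): 19×12 by 12×33 → 19×33, cost 19·12·33 = 7524; ((M1·(M2·M3))·(M4·M5)): 37×19 by 19×33 → 37×33, cost 37·19·33 = 23199; cumulative 35454. Total 35454.
Order Q = ((((M1·M2)·M3)·M4)·M5): (M1·M2): 37×3 by 3×46 → 37×46, cost 37·3·46 = 5106; ((M1·M2)·M3): 37×46 by 46×19 → 37×19, cost 37·46·19 = 32338; cumulative 37444; (((M1·M2)·M3)·M4): 37×19 by 19×12 → 37×12, cost 37·19·12 = 8436; cumulative 45880; ((((M1·M2)·M3)·M4)·M5): 37×12 by 12×33 → 37×33, cost 37·12·33 = 14652; cumulative 60532. Total 60532.
Difference: |35454 − 60532| = 25078.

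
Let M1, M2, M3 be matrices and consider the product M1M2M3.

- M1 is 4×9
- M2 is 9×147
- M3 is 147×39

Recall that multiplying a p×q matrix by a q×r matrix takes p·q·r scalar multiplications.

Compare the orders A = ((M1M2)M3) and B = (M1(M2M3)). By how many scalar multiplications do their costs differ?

Order A = ((M1M2)M3): (M1M2): 4×9 by 9×147 → 4×147, cost 4·9·147 = 5292; ((M1M2)M3): 4×147 by 147×39 → 4×39, cost 4·147·39 = 22932; cumulative 28224. Total 28224.
Order B = (M1(M2M3)): (M2M3): 9×147 by 147×39 → 9×39, cost 9·147·39 = 51597; (M1(M2M3)): 4×9 by 9×39 → 4×39, cost 4·9·39 = 1404; cumulative 53001. Total 53001.
Difference: |28224 − 53001| = 24777.

24777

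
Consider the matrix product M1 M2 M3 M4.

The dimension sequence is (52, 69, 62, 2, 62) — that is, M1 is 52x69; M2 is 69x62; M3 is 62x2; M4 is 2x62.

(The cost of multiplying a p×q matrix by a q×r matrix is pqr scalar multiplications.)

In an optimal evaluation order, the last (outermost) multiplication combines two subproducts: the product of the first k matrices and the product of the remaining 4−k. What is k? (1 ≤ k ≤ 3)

3

Adjacent pairs: M1M2 = 52·69·62 = 222456; M2M3 = 69·62·2 = 8556; M3M4 = 62·2·62 = 7688.
Length 3: M1..M3: k=1: 0+8556+52·69·2=15732; k=2: 222456+0+52·62·2=228904 → min 15732 | M2..M4: k=2: 0+7688+69·62·62=272924; k=3: 8556+0+69·2·62=17112 → min 17112.
Top-level splits: k=1: (M1..M1)·(M2..M4) → 0+17112+52·69·62 = 239568; k=2: (M1..M2)·(M3..M4) → 222456+7688+52·62·62 = 430032; k=3: (M1..M3)·(M4..M4) → 15732+0+52·2·62 = 22180.
Best split is after M3, i.e. k = 3.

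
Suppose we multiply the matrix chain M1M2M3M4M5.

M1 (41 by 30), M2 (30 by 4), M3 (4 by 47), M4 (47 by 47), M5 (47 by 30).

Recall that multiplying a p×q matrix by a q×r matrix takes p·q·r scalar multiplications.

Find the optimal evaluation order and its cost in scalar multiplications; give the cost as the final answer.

Adjacent pairs: M1M2 = 41·30·4 = 4920; M2M3 = 30·4·47 = 5640; M3M4 = 4·47·47 = 8836; M4M5 = 47·47·30 = 66270.
Length 3: M1..M3: k=1: 0+5640+41·30·47=63450; k=2: 4920+0+41·4·47=12628 → min 12628 | M2..M4: k=2: 0+8836+30·4·47=14476; k=3: 5640+0+30·47·47=71910 → min 14476 | M3..M5: k=3: 0+66270+4·47·30=71910; k=4: 8836+0+4·47·30=14476 → min 14476.
Length 4: M1..M4: k=1: 0+14476+41·30·47=72286; k=2: 4920+8836+41·4·47=21464; k=3: 12628+0+41·47·47=103197 → min 21464 | M2..M5: k=2: 0+14476+30·4·30=18076; k=3: 5640+66270+30·47·30=114210; k=4: 14476+0+30·47·30=56776 → min 18076.
Length 5: M1..M5: k=1: 0+18076+41·30·30=54976; k=2: 4920+14476+41·4·30=24316; k=3: 12628+66270+41·47·30=136708; k=4: 21464+0+41·47·30=79274 → min 24316.
Optimal parenthesization: ((M1M2)((M3M4)M5)) with cost 24316.

24316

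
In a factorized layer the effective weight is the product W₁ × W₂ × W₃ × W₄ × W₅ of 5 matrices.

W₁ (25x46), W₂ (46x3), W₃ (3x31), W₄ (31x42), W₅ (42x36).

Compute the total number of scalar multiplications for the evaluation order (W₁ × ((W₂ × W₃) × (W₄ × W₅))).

143886

(W₂ × W₃): 46×3 by 3×31 → 46×31, cost 46·3·31 = 4278
(W₄ × W₅): 31×42 by 42×36 → 31×36, cost 31·42·36 = 46872
((W₂ × W₃) × (W₄ × W₅)): 46×31 by 31×36 → 46×36, cost 46·31·36 = 51336; cumulative 102486
(W₁ × ((W₂ × W₃) × (W₄ × W₅))): 25×46 by 46×36 → 25×36, cost 25·46·36 = 41400; cumulative 143886
Total: 143886 scalar multiplications.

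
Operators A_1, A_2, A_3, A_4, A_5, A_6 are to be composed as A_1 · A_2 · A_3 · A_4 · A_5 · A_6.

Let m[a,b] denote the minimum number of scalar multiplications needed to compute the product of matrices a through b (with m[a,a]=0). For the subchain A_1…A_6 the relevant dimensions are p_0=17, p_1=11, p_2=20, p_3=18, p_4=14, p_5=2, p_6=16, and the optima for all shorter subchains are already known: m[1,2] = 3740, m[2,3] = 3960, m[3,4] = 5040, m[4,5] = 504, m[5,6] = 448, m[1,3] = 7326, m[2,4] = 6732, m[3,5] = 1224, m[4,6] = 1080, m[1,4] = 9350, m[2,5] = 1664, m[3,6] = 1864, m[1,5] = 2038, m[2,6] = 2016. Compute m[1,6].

m[1,6] = min over k∈[1,5] of m[1,k]+m[k+1,6]+p_{0}·p_k·p_{6}.
k=1: 0 + 2016 + 17·11·16 = 5008; k=2: 3740 + 1864 + 17·20·16 = 11044; k=3: 7326 + 1080 + 17·18·16 = 13302; k=4: 9350 + 448 + 17·14·16 = 13606; k=5: 2038 + 0 + 17·2·16 = 2582.
Minimum: 2582 at k=5.

2582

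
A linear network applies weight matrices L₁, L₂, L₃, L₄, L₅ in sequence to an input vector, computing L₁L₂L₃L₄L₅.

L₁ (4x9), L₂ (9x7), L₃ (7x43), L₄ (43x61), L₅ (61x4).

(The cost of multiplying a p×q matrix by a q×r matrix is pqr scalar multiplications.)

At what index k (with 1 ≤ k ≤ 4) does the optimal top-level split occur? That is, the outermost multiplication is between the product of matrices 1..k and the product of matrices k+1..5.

2

Adjacent pairs: L₁L₂ = 4·9·7 = 252; L₂L₃ = 9·7·43 = 2709; L₃L₄ = 7·43·61 = 18361; L₄L₅ = 43·61·4 = 10492.
Length 3: L₁..L₃: k=1: 0+2709+4·9·43=4257; k=2: 252+0+4·7·43=1456 → min 1456 | L₂..L₄: k=2: 0+18361+9·7·61=22204; k=3: 2709+0+9·43·61=26316 → min 22204 | L₃..L₅: k=3: 0+10492+7·43·4=11696; k=4: 18361+0+7·61·4=20069 → min 11696.
Length 4: L₁..L₄: k=1: 0+22204+4·9·61=24400; k=2: 252+18361+4·7·61=20321; k=3: 1456+0+4·43·61=11948 → min 11948 | L₂..L₅: k=2: 0+11696+9·7·4=11948; k=3: 2709+10492+9·43·4=14749; k=4: 22204+0+9·61·4=24400 → min 11948.
Top-level splits: k=1: (L₁..L₁)·(L₂..L₅) → 0+11948+4·9·4 = 12092; k=2: (L₁..L₂)·(L₃..L₅) → 252+11696+4·7·4 = 12060; k=3: (L₁..L₃)·(L₄..L₅) → 1456+10492+4·43·4 = 12636; k=4: (L₁..L₄)·(L₅..L₅) → 11948+0+4·61·4 = 12924.
Best split is after L₂, i.e. k = 2.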